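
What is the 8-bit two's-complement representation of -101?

10011011

|-101| = 101 = 01100101 in 8 bits.
Invert the bits: 10011010. Add 1: 10011011.
Check: 10011011 reads as 155 − 256 = -101.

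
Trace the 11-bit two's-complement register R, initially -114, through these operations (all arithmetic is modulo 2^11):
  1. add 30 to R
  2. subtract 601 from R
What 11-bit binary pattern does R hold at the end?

10101010011

Start: R = -114 = 11110001110.
R = -114 + 30 = -84 = 11110101100
R = -84 − 601 = -685 = 10101010011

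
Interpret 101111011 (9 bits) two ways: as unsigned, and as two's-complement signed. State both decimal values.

unsigned = 379, signed = -133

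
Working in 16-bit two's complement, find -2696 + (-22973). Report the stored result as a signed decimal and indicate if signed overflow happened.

-25669; no overflow

-2696 → 1111010101111000
-22973 → 1010011001000011
  1111010101111000
+ 1010011001000011
= 1001101110111011  (discard carry-out 1)
Result 1001101110111011: MSB = 1 → 39867 − 65536 = -25669.
Both addends are negative and so is the stored result: no signed overflow.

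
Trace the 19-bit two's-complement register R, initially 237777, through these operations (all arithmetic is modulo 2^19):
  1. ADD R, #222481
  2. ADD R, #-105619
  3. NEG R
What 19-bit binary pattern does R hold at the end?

0101001011010110001

Start: R = 237777 = 0111010000011010001.
R = 237777 + 222481 = 460258; wraps to -64030 = 1110000010111100010
R = -64030 + (-105619) = -169649 = 1010110100101001111
R = −(-169649) = 169649 = 0101001011010110001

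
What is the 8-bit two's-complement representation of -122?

10000110

|-122| = 122 = 01111010 in 8 bits.
Invert the bits: 10000101. Add 1: 10000110.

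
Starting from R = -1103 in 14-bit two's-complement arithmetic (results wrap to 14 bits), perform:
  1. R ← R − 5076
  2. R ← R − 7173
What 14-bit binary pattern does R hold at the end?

00101111011000

Start: R = -1103 = 11101110110001.
R = -1103 − 5076 = -6179 = 10011111011101
R = -6179 − 7173 = -13352; wraps to 3032 = 00101111011000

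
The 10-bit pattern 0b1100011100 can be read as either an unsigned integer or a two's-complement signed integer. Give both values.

Unsigned: 1100011100 = 796.
Signed: MSB=1 → 796 − 1024 = -228.

unsigned = 796, signed = -228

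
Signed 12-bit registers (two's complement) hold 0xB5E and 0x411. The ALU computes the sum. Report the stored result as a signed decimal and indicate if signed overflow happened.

0xB5E = 101101011110 = -1186 (signed)
0x411 = 010000010001 = 1041 (signed)
  101101011110
+ 010000010001
= 111101101111
Result 111101101111: MSB = 1 → 3951 − 4096 = -145.
Addends have opposite signs, so signed overflow cannot occur.

-145; no overflow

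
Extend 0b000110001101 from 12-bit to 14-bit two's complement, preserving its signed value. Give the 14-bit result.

MSB of 000110001101 is 0; replicate it into the new high bits.
00|000110001101 → 00000110001101 (still 397).

00000110001101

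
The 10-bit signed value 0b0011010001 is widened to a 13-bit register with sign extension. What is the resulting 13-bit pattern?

0000011010001

MSB of 0011010001 is 0; replicate it into the new high bits.
000|0011010001 → 0000011010001 (still 209).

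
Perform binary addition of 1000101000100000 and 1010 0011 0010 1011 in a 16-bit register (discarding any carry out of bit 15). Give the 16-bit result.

  1000101000100000
+ 1010001100101011
= 0010110101001011  (discard carry-out 1)

0010110101001011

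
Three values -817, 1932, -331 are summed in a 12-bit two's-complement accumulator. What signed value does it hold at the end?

784

-817 + 1932 = 1115 (010001011011)
1115 + (-331) = 784 (001100010000)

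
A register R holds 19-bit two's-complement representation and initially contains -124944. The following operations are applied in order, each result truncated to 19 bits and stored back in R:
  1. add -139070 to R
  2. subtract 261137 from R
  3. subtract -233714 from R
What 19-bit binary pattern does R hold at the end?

Start: R = -124944 = 1100001011111110000.
R = -124944 + (-139070) = -264014; wraps to 260274 = 0111111100010110010
R = 260274 − 261137 = -863 = 1111111110010100001
R = -863 − (-233714) = 232851 = 0111000110110010011

0111000110110010011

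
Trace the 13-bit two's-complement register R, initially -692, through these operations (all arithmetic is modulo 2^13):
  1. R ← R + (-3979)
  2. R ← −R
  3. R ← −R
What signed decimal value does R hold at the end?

3521

Start: R = -692 = 1110101001100.
R = -692 + (-3979) = -4671; wraps to 3521 = 0110111000001
R = −(3521) = -3521 = 1001000111111
R = −(-3521) = 3521 = 0110111000001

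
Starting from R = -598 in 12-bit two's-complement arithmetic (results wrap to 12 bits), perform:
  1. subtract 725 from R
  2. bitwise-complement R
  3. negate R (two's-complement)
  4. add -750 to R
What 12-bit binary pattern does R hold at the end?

011111101000

Start: R = -598 = 110110101010.
R = -598 − 725 = -1323 = 101011010101
R = NOT 101011010101 = 010100101010 = 1322
R = −(1322) = -1322 = 101011010110
R = -1322 + (-750) = -2072; wraps to 2024 = 011111101000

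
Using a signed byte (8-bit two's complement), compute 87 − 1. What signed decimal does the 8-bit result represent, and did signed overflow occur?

86; no overflow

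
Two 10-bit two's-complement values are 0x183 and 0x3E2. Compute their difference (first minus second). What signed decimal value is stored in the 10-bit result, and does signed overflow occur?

0x183 = 0110000011 = 387 (signed)
0x3E2 = 1111100010 = -30 (signed)
Subtract via negate-and-add: invert 1111100010 + 1 = 0000011110 (i.e. 30).
  0110000011
+ 0000011110
= 0110100001
Result 0110100001: MSB = 0 → value 417.
Both addends (after negating the subtrahend) are non-negative and so is the stored result: no signed overflow.

417; no overflow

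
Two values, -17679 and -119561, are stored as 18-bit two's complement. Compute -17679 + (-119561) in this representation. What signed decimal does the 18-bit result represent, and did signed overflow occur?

-17679 → 111011101011110001
-119561 → 100010110011110111
  111011101011110001
+ 100010110011110111
= 011110011111101000  (discard carry-out 1)
Result 011110011111101000: MSB = 0 → value 124904.
Both addends are negative but the stored result is non-negative: signed overflow. The true value -17679 + (-119561) = -137240 lies outside [-131072, 131071].

124904; overflow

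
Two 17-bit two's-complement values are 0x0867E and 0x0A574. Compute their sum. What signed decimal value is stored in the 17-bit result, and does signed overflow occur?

0x0867E = 01000011001111110 = 34430 (signed)
0x0A574 = 01010010101110100 = 42356 (signed)
  01000011001111110
+ 01010010101110100
= 10010101111110010
Result 10010101111110010: MSB = 1 → 76786 − 131072 = -54286.
Both addends are non-negative but the stored result is negative: signed overflow. The true value 34430 + 42356 = 76786 lies outside [-65536, 65535].

-54286; overflow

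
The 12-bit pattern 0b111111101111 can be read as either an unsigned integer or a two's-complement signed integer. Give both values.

Unsigned: 111111101111 = 4079.
Signed: MSB=1 → 4079 − 4096 = -17.

unsigned = 4079, signed = -17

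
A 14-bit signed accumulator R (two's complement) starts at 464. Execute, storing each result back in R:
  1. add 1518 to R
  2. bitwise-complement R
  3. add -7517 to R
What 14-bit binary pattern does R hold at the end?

01101011100100

Start: R = 464 = 00000111010000.
R = 464 + 1518 = 1982 = 00011110111110
R = NOT 00011110111110 = 11100001000001 = -1983
R = -1983 + (-7517) = -9500; wraps to 6884 = 01101011100100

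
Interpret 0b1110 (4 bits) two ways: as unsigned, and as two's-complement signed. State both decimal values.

unsigned = 14, signed = -2

Unsigned: 1110 = 14.
Signed: MSB=1 → 14 − 16 = -2.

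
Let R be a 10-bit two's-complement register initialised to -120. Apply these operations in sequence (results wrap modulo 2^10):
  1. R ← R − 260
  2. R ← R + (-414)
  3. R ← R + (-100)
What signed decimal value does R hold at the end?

130

Start: R = -120 = 1110001000.
R = -120 − 260 = -380 = 1010000100
R = -380 + (-414) = -794; wraps to 230 = 0011100110
R = 230 + (-100) = 130 = 0010000010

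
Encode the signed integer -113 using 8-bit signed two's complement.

|-113| = 113 = 01110001 in 8 bits.
Invert the bits: 10001110. Add 1: 10001111.
Check: 10001111 reads as 143 − 256 = -113.

10001111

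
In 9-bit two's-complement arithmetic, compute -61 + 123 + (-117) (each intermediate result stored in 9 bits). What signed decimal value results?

-55

-61 + 123 = 62 (000111110)
62 + (-117) = -55 (111001001)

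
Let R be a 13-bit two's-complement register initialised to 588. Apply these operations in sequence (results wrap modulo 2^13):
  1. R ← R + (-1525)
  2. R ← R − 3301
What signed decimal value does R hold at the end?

3954

Start: R = 588 = 0001001001100.
R = 588 + (-1525) = -937 = 1110001010111
R = -937 − 3301 = -4238; wraps to 3954 = 0111101110010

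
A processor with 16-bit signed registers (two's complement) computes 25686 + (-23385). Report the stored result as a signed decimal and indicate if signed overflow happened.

2301; no overflow

25686 → 0110010001010110
-23385 → 1010010010100111
  0110010001010110
+ 1010010010100111
= 0000100011111101  (discard carry-out 1)
Result 0000100011111101: MSB = 0 → value 2301.
Addends have opposite signs, so signed overflow cannot occur.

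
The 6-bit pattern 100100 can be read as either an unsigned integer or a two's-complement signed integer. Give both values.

unsigned = 36, signed = -28

Unsigned: 100100 = 36.
Signed: MSB=1 → 36 − 64 = -28.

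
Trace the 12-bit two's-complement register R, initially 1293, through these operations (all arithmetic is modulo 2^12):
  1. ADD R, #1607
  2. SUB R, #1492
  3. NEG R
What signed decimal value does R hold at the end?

-1408

Start: R = 1293 = 010100001101.
R = 1293 + 1607 = 2900; wraps to -1196 = 101101010100
R = -1196 − 1492 = -2688; wraps to 1408 = 010110000000
R = −(1408) = -1408 = 101010000000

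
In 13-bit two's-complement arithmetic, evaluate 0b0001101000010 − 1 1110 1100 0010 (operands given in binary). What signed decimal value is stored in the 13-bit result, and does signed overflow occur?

1152; no overflow

0b0001101000010 → 0001101000010 = 834 (signed)
1 1110 1100 0010 → 1111011000010 = -318 (signed)
Subtract via negate-and-add: invert 1111011000010 + 1 = 0000100111110 (i.e. 318).
  0001101000010
+ 0000100111110
= 0010010000000
Result 0010010000000: MSB = 0 → value 1152.
Both addends (after negating the subtrahend) are non-negative and so is the stored result: no signed overflow.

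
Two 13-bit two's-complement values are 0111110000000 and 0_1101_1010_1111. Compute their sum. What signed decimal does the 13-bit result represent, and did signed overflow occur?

0111110000000 = 3968 (signed)
0_1101_1010_1111 → 0110110101111 = 3503 (signed)
  0111110000000
+ 0110110101111
= 1110100101111
Result 1110100101111: MSB = 1 → 7471 − 8192 = -721.
Both addends are non-negative but the stored result is negative: signed overflow. The true value 3968 + 3503 = 7471 lies outside [-4096, 4095].

-721; overflow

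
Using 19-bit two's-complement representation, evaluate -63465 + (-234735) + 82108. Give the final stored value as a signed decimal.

-216092

-63465 + (-234735) = -298200 → wraps to 226088 (0110111001100101000)
226088 + 82108 = 308196 → wraps to -216092 (1001011001111100100)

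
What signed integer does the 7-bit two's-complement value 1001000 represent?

-56

MSB is 1, so the value is negative.
Unsigned reading: 72. Subtract 2^7 = 128: 72 − 128 = -56.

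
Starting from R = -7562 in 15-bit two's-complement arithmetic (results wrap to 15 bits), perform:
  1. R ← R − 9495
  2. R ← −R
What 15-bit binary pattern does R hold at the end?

100001010100001

Start: R = -7562 = 110001001110110.
R = -7562 − 9495 = -17057; wraps to 15711 = 011110101011111
R = −(15711) = -15711 = 100001010100001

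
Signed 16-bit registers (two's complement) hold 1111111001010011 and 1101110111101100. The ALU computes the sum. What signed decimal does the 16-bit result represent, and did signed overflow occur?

-9153; no overflow

1111111001010011 = -429 (signed)
1101110111101100 = -8724 (signed)
  1111111001010011
+ 1101110111101100
= 1101110000111111  (discard carry-out 1)
Result 1101110000111111: MSB = 1 → 56383 − 65536 = -9153.
Both addends are negative and so is the stored result: no signed overflow.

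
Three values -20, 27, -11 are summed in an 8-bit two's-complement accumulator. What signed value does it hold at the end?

-4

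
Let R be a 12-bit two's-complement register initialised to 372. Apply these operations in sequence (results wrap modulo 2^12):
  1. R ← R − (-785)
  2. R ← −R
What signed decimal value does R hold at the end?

Start: R = 372 = 000101110100.
R = 372 − (-785) = 1157 = 010010000101
R = −(1157) = -1157 = 101101111011

-1157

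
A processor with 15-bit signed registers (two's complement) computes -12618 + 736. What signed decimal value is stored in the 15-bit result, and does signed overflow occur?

-12618 → 100111010110110
736 → 000001011100000
  100111010110110
+ 000001011100000
= 101000110010110
Result 101000110010110: MSB = 1 → 20886 − 32768 = -11882.
Addends have opposite signs, so signed overflow cannot occur.

-11882; no overflow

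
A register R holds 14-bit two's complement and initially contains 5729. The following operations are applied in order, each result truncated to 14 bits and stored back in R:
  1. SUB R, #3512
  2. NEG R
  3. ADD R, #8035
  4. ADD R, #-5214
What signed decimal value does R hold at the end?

604

Start: R = 5729 = 01011001100001.
R = 5729 − 3512 = 2217 = 00100010101001
R = −(2217) = -2217 = 11011101010111
R = -2217 + 8035 = 5818 = 01011010111010
R = 5818 + (-5214) = 604 = 00001001011100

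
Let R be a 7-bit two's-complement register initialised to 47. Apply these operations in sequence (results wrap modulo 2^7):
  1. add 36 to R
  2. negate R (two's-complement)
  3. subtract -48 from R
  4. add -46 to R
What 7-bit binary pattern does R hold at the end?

Start: R = 47 = 0101111.
R = 47 + 36 = 83; wraps to -45 = 1010011
R = −(-45) = 45 = 0101101
R = 45 − (-48) = 93; wraps to -35 = 1011101
R = -35 + (-46) = -81; wraps to 47 = 0101111

0101111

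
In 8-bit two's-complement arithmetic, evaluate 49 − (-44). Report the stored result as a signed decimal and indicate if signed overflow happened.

49 → 00110001
-44 → 11010100
Subtract via negate-and-add: invert 11010100 + 1 = 00101100 (i.e. 44).
  00110001
+ 00101100
= 01011101
Result 01011101: MSB = 0 → value 93.
Both addends (after negating the subtrahend) are non-negative and so is the stored result: no signed overflow.

93; no overflow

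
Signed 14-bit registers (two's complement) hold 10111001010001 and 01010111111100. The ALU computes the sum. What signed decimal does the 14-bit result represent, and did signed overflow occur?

10111001010001 = -4527 (signed)
01010111111100 = 5628 (signed)
  10111001010001
+ 01010111111100
= 00010001001101  (discard carry-out 1)
Result 00010001001101: MSB = 0 → value 1101.
Addends have opposite signs, so signed overflow cannot occur.

1101; no overflow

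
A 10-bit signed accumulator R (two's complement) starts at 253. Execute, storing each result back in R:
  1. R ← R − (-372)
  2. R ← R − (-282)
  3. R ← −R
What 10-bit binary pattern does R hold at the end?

Start: R = 253 = 0011111101.
R = 253 − (-372) = 625; wraps to -399 = 1001110001
R = -399 − (-282) = -117 = 1110001011
R = −(-117) = 117 = 0001110101

0001110101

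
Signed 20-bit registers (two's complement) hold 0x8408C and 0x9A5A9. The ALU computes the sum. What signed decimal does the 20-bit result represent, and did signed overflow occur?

124469; overflow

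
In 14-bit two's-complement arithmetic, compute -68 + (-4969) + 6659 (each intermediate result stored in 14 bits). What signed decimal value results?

1622

-68 + (-4969) = -5037 (10110001010011)
-5037 + 6659 = 1622 (00011001010110)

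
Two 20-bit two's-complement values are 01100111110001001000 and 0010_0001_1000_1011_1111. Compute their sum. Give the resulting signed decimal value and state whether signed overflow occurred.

-486137; overflow

01100111110001001000 = 425032 (signed)
0010_0001_1000_1011_1111 → 00100001100010111111 = 137407 (signed)
  01100111110001001000
+ 00100001100010111111
= 10001001010100000111
Result 10001001010100000111: MSB = 1 → 562439 − 1048576 = -486137.
Both addends are non-negative but the stored result is negative: signed overflow. The true value 425032 + 137407 = 562439 lies outside [-524288, 524287].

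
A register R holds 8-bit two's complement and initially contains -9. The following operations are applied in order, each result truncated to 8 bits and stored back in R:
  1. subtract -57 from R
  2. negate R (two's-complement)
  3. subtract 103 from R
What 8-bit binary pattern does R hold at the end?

Start: R = -9 = 11110111.
R = -9 − (-57) = 48 = 00110000
R = −(48) = -48 = 11010000
R = -48 − 103 = -151; wraps to 105 = 01101001

01101001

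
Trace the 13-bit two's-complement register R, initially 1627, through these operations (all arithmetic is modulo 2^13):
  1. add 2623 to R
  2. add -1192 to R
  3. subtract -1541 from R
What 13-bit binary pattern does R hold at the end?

1000111110111

Start: R = 1627 = 0011001011011.
R = 1627 + 2623 = 4250; wraps to -3942 = 1000010011010
R = -3942 + (-1192) = -5134; wraps to 3058 = 0101111110010
R = 3058 − (-1541) = 4599; wraps to -3593 = 1000111110111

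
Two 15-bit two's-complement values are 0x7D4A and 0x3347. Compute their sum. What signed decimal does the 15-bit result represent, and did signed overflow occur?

0x7D4A = 111110101001010 = -694 (signed)
0x3347 = 011001101000111 = 13127 (signed)
  111110101001010
+ 011001101000111
= 011000010010001  (discard carry-out 1)
Result 011000010010001: MSB = 0 → value 12433.
Addends have opposite signs, so signed overflow cannot occur.

12433; no overflow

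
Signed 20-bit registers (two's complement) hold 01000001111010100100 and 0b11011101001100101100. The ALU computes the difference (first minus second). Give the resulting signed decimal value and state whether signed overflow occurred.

01000001111010100100 = 269988 (signed)
0b11011101001100101100 → 11011101001100101100 = -142548 (signed)
Subtract via negate-and-add: invert 11011101001100101100 + 1 = 00100010110011010100 (i.e. 142548).
  01000001111010100100
+ 00100010110011010100
= 01100100101101111000
Result 01100100101101111000: MSB = 0 → value 412536.
Both addends (after negating the subtrahend) are non-negative and so is the stored result: no signed overflow.

412536; no overflow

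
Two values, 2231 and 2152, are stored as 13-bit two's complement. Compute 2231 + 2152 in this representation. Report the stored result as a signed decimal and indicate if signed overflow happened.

2231 → 0100010110111
2152 → 0100001101000
  0100010110111
+ 0100001101000
= 1000100011111
Result 1000100011111: MSB = 1 → 4383 − 8192 = -3809.
Both addends are non-negative but the stored result is negative: signed overflow. The true value 2231 + 2152 = 4383 lies outside [-4096, 4095].

-3809; overflow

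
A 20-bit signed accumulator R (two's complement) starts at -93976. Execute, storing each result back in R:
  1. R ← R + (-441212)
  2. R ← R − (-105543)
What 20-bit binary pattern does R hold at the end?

Start: R = -93976 = 11101001000011101000.
R = -93976 + (-441212) = -535188; wraps to 513388 = 01111101010101101100
R = 513388 − (-105543) = 618931; wraps to -429645 = 10010111000110110011

10010111000110110011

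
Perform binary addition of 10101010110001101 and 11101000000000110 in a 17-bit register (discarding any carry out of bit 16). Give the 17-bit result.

  10101010110001101
+ 11101000000000110
= 10010010110010011  (discard carry-out 1)

10010010110010011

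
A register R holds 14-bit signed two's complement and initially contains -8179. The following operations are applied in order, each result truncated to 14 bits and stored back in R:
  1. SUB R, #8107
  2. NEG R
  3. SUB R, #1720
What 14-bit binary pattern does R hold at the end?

Start: R = -8179 = 10000000001101.
R = -8179 − 8107 = -16286; wraps to 98 = 00000001100010
R = −(98) = -98 = 11111110011110
R = -98 − 1720 = -1818 = 11100011100110

11100011100110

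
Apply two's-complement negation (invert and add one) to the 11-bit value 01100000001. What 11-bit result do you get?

Invert: 10011111110. Add 1: 10011111111.

10011111111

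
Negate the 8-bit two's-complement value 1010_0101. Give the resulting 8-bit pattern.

01011011

Invert: 01011010. Add 1: 01011011.
Check: 10100101 = -91, 01011011 = 91.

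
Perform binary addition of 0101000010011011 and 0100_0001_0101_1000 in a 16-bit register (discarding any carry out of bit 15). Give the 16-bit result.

1001000111110011

  0101000010011011
+ 0100000101011000
= 1001000111110011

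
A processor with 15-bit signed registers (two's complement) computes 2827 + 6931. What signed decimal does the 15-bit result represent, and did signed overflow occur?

9758; no overflow

2827 → 000101100001011
6931 → 001101100010011
  000101100001011
+ 001101100010011
= 010011000011110
Result 010011000011110: MSB = 0 → value 9758.
Both addends are non-negative and so is the stored result: no signed overflow.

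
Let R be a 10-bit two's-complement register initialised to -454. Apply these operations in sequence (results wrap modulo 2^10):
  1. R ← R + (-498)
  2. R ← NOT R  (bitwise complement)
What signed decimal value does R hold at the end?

Start: R = -454 = 1000111010.
R = -454 + (-498) = -952; wraps to 72 = 0001001000
R = NOT 0001001000 = 1110110111 = -73

-73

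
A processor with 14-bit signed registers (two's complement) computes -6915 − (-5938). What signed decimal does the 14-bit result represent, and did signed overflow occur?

-977; no overflow

-6915 → 10010011111101
-5938 → 10100011001110
Subtract via negate-and-add: invert 10100011001110 + 1 = 01011100110010 (i.e. 5938).
  10010011111101
+ 01011100110010
= 11110000101111
Result 11110000101111: MSB = 1 → 15407 − 16384 = -977.
Addends (after negating the subtrahend) have opposite signs, so signed overflow cannot occur.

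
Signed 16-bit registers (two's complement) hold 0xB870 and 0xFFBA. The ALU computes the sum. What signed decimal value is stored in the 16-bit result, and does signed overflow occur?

-18390; no overflow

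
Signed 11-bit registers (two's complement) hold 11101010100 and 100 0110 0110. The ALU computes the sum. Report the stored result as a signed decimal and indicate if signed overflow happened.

954; overflow

11101010100 = -172 (signed)
100 0110 0110 → 10001100110 = -922 (signed)
  11101010100
+ 10001100110
= 01110111010  (discard carry-out 1)
Result 01110111010: MSB = 0 → value 954.
Both addends are negative but the stored result is non-negative: signed overflow. The true value -172 + (-922) = -1094 lies outside [-1024, 1023].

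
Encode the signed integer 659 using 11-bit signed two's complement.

01010010011

659 is non-negative, so write it directly in 11 bits: 01010010011.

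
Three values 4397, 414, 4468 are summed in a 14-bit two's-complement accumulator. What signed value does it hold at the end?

-7105

4397 + 414 = 4811 (01001011001011)
4811 + 4468 = 9279 → wraps to -7105 (10010000111111)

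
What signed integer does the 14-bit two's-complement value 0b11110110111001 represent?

-583

MSB is 1, so the value is negative.
Invert: 00001001000110. Add 1: 00001001000111 = 583. So the value is −583.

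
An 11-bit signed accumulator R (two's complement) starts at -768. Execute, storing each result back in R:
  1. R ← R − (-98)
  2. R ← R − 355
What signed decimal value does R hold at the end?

Start: R = -768 = 10100000000.
R = -768 − (-98) = -670 = 10101100010
R = -670 − 355 = -1025; wraps to 1023 = 01111111111

1023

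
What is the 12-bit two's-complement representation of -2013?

100000100011

|-2013| = 2013 = 011111011101 in 12 bits.
Invert the bits: 100000100010. Add 1: 100000100011.
Check: 100000100011 reads as 2083 − 4096 = -2013.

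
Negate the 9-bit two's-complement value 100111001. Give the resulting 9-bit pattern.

011000111

Invert: 011000110. Add 1: 011000111.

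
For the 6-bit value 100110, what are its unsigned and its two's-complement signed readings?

unsigned = 38, signed = -26

Unsigned: 100110 = 38.
Signed: MSB=1 → 38 − 64 = -26.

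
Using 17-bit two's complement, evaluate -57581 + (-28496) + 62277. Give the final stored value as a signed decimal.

-57581 + (-28496) = -86077 → wraps to 44995 (01010111111000011)
44995 + 62277 = 107272 → wraps to -23800 (11010001100001000)

-23800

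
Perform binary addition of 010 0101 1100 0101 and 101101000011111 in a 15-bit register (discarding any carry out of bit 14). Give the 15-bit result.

  010010111000101
+ 101101000011111
= 111111111100100

111111111100100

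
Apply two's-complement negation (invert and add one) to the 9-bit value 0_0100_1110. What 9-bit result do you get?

Invert: 110110001. Add 1: 110110010.
Check: 001001110 = 78, 110110010 = -78.

110110010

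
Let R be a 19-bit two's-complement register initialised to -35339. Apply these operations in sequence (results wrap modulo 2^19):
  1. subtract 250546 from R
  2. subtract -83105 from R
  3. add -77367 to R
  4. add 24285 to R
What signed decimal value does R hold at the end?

-255862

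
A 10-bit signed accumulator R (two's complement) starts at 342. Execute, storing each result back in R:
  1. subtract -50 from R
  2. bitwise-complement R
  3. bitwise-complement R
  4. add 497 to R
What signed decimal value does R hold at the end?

Start: R = 342 = 0101010110.
R = 342 − (-50) = 392 = 0110001000
R = NOT 0110001000 = 1001110111 = -393
R = NOT 1001110111 = 0110001000 = 392
R = 392 + 497 = 889; wraps to -135 = 1101111001

-135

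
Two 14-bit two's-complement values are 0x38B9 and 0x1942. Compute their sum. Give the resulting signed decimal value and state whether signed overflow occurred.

4603; no overflow

0x38B9 = 11100010111001 = -1863 (signed)
0x1942 = 01100101000010 = 6466 (signed)
  11100010111001
+ 01100101000010
= 01000111111011  (discard carry-out 1)
Result 01000111111011: MSB = 0 → value 4603.
Addends have opposite signs, so signed overflow cannot occur.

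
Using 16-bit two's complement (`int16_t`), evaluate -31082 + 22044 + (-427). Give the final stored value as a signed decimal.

-9465

-31082 + 22044 = -9038 (1101110010110010)
-9038 + (-427) = -9465 (1101101100000111)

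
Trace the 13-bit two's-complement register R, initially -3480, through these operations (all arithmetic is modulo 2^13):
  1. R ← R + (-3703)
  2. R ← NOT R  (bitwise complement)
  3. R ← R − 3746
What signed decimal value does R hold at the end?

Start: R = -3480 = 1001001101000.
R = -3480 + (-3703) = -7183; wraps to 1009 = 0001111110001
R = NOT 0001111110001 = 1110000001110 = -1010
R = -1010 − 3746 = -4756; wraps to 3436 = 0110101101100

3436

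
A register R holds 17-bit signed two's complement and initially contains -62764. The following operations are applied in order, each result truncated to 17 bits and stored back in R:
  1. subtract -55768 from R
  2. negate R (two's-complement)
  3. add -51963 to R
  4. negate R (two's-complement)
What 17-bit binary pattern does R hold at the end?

Start: R = -62764 = 10000101011010100.
R = -62764 − (-55768) = -6996 = 11110010010101100
R = −(-6996) = 6996 = 00001101101010100
R = 6996 + (-51963) = -44967 = 10101000001011001
R = −(-44967) = 44967 = 01010111110100111

01010111110100111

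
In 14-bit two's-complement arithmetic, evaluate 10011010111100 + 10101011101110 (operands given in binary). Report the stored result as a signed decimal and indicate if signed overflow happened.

4522; overflow

10011010111100 = -6468 (signed)
10101011101110 = -5394 (signed)
  10011010111100
+ 10101011101110
= 01000110101010  (discard carry-out 1)
Result 01000110101010: MSB = 0 → value 4522.
Both addends are negative but the stored result is non-negative: signed overflow. The true value -6468 + (-5394) = -11862 lies outside [-8192, 8191].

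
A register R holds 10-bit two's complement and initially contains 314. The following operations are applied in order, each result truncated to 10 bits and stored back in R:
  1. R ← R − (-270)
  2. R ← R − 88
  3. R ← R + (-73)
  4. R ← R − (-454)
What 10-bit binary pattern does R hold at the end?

1101101101

Start: R = 314 = 0100111010.
R = 314 − (-270) = 584; wraps to -440 = 1001001000
R = -440 − 88 = -528; wraps to 496 = 0111110000
R = 496 + (-73) = 423 = 0110100111
R = 423 − (-454) = 877; wraps to -147 = 1101101101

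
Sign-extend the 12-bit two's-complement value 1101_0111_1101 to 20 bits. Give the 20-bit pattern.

11111111110101111101

MSB of 110101111101 is 1; replicate it into the new high bits.
11111111|110101111101 → 11111111110101111101 (still -643).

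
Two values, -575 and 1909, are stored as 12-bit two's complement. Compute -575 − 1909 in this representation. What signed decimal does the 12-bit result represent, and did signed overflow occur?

1612; overflow

-575 → 110111000001
1909 → 011101110101
Subtract via negate-and-add: invert 011101110101 + 1 = 100010001011 (i.e. -1909).
  110111000001
+ 100010001011
= 011001001100  (discard carry-out 1)
Result 011001001100: MSB = 0 → value 1612.
Both addends (after negating the subtrahend) are negative but the stored result is non-negative: signed overflow. The true value -575 − 1909 = -2484 lies outside [-2048, 2047].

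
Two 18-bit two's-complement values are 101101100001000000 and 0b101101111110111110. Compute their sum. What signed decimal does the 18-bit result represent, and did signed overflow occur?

101101100001000000 = -75712 (signed)
0b101101111110111110 → 101101111110111110 = -73794 (signed)
  101101100001000000
+ 101101111110111110
= 011011011111111110  (discard carry-out 1)
Result 011011011111111110: MSB = 0 → value 112638.
Both addends are negative but the stored result is non-negative: signed overflow. The true value -75712 + (-73794) = -149506 lies outside [-131072, 131071].

112638; overflow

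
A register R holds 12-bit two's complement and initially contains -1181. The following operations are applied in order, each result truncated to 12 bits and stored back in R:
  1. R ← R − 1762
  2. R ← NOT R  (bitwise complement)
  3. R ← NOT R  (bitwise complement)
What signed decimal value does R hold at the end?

1153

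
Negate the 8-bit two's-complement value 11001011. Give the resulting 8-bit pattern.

Invert: 00110100. Add 1: 00110101.

00110101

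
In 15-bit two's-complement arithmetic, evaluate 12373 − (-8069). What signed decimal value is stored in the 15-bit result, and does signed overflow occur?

-12326; overflow

12373 → 011000001010101
-8069 → 110000001111011
Subtract via negate-and-add: invert 110000001111011 + 1 = 001111110000101 (i.e. 8069).
  011000001010101
+ 001111110000101
= 100111111011010
Result 100111111011010: MSB = 1 → 20442 − 32768 = -12326.
Both addends (after negating the subtrahend) are non-negative but the stored result is negative: signed overflow. The true value 12373 − (-8069) = 20442 lies outside [-16384, 16383].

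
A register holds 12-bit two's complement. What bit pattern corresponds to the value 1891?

1891 is non-negative, so write it directly in 12 bits: 011101100011.

011101100011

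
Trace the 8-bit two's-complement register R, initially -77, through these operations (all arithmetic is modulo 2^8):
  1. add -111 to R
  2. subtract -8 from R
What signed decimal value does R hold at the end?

76

Start: R = -77 = 10110011.
R = -77 + (-111) = -188; wraps to 68 = 01000100
R = 68 − (-8) = 76 = 01001100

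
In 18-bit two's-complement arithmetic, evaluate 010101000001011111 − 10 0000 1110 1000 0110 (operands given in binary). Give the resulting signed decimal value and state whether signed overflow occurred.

-48679; overflow

010101000001011111 = 86111 (signed)
10 0000 1110 1000 0110 → 100000111010000110 = -127354 (signed)
Subtract via negate-and-add: invert 100000111010000110 + 1 = 011111000101111010 (i.e. 127354).
  010101000001011111
+ 011111000101111010
= 110100000111011001
Result 110100000111011001: MSB = 1 → 213465 − 262144 = -48679.
Both addends (after negating the subtrahend) are non-negative but the stored result is negative: signed overflow. The true value 86111 − (-127354) = 213465 lies outside [-131072, 131071].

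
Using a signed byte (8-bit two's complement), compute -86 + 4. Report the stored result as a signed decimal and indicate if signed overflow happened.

-82; no overflow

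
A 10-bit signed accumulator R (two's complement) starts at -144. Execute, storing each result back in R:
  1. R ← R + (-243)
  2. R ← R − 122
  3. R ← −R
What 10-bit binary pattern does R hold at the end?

0111111101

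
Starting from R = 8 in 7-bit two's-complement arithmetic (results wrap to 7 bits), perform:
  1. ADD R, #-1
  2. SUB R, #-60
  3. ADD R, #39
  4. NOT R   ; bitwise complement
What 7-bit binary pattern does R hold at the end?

Start: R = 8 = 0001000.
R = 8 + (-1) = 7 = 0000111
R = 7 − (-60) = 67; wraps to -61 = 1000011
R = -61 + 39 = -22 = 1101010
R = NOT 1101010 = 0010101 = 21

0010101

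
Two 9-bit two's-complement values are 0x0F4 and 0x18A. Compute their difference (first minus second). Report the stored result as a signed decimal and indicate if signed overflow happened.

0x0F4 = 011110100 = 244 (signed)
0x18A = 110001010 = -118 (signed)
Subtract via negate-and-add: invert 110001010 + 1 = 001110110 (i.e. 118).
  011110100
+ 001110110
= 101101010
Result 101101010: MSB = 1 → 362 − 512 = -150.
Both addends (after negating the subtrahend) are non-negative but the stored result is negative: signed overflow. The true value 244 − (-118) = 362 lies outside [-256, 255].

-150; overflow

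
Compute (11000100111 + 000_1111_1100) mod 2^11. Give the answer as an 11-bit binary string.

  11000100111
+ 00011111100
= 11100100011

11100100011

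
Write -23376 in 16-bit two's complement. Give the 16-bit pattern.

|-23376| = 23376 = 0101101101010000 in 16 bits.
Invert the bits: 1010010010101111. Add 1: 1010010010110000.
Check: 1010010010110000 reads as 42160 − 65536 = -23376.

1010010010110000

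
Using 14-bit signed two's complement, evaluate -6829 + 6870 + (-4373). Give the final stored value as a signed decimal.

-6829 + 6870 = 41 (00000000101001)
41 + (-4373) = -4332 (10111100010100)

-4332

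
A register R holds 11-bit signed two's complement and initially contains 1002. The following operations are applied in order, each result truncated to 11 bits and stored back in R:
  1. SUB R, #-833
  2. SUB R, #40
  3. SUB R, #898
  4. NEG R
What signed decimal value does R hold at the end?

-897

Start: R = 1002 = 01111101010.
R = 1002 − (-833) = 1835; wraps to -213 = 11100101011
R = -213 − 40 = -253 = 11100000011
R = -253 − 898 = -1151; wraps to 897 = 01110000001
R = −(897) = -897 = 10001111111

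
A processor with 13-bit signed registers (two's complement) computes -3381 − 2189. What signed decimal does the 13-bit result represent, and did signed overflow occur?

2622; overflow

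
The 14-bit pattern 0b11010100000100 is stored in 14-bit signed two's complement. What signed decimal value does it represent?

-2812

MSB is 1, so the value is negative.
Invert: 00101011111011. Add 1: 00101011111100 = 2812. So the value is −2812.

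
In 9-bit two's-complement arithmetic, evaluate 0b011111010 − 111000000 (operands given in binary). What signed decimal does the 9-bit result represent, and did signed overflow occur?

-198; overflow

0b011111010 → 011111010 = 250 (signed)
111000000 = -64 (signed)
Subtract via negate-and-add: invert 111000000 + 1 = 001000000 (i.e. 64).
  011111010
+ 001000000
= 100111010
Result 100111010: MSB = 1 → 314 − 512 = -198.
Both addends (after negating the subtrahend) are non-negative but the stored result is negative: signed overflow. The true value 250 − (-64) = 314 lies outside [-256, 255].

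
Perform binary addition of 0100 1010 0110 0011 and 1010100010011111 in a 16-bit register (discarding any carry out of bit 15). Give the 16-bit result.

1111001100000010

  0100101001100011
+ 1010100010011111
= 1111001100000010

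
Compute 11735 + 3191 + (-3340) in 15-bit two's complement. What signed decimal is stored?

11586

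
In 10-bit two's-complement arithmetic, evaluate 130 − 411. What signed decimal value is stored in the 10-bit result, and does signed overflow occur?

-281; no overflow

130 → 0010000010
411 → 0110011011
Subtract via negate-and-add: invert 0110011011 + 1 = 1001100101 (i.e. -411).
  0010000010
+ 1001100101
= 1011100111
Result 1011100111: MSB = 1 → 743 − 1024 = -281.
Addends (after negating the subtrahend) have opposite signs, so signed overflow cannot occur.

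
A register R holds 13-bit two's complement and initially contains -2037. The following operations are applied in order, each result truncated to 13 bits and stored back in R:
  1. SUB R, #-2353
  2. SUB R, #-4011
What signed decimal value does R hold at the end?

-3865

Start: R = -2037 = 1100000001011.
R = -2037 − (-2353) = 316 = 0000100111100
R = 316 − (-4011) = 4327; wraps to -3865 = 1000011100111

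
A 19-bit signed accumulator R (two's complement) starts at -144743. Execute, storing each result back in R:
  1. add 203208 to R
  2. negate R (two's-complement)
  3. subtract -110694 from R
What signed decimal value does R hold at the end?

52229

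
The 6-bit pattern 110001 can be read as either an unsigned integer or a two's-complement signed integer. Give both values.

unsigned = 49, signed = -15

Unsigned: 110001 = 49.
Signed: MSB=1 → 49 − 64 = -15.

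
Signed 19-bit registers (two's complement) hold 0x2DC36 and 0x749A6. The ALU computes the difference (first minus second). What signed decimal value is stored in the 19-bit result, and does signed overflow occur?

234128; no overflow

0x2DC36 = 0101101110000110110 = 187446 (signed)
0x749A6 = 1110100100110100110 = -46682 (signed)
Subtract via negate-and-add: invert 1110100100110100110 + 1 = 0001011011001011010 (i.e. 46682).
  0101101110000110110
+ 0001011011001011010
= 0111001001010010000
Result 0111001001010010000: MSB = 0 → value 234128.
Both addends (after negating the subtrahend) are non-negative and so is the stored result: no signed overflow.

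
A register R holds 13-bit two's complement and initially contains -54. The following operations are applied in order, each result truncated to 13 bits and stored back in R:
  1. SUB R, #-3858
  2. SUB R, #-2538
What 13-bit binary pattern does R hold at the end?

Start: R = -54 = 1111111001010.
R = -54 − (-3858) = 3804 = 0111011011100
R = 3804 − (-2538) = 6342; wraps to -1850 = 1100011000110

1100011000110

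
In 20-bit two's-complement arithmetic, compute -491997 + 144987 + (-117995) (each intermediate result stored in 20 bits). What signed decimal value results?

-491997 + 144987 = -347010 (10101011010001111110)
-347010 + (-117995) = -465005 (10001110011110010011)

-465005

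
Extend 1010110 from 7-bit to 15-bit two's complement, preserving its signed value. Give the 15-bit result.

111111111010110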